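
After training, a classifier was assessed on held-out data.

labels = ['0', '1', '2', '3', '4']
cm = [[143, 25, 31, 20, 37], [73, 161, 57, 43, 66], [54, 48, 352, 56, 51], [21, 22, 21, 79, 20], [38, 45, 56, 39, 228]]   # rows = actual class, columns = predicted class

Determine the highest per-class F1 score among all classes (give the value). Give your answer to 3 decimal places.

Per-class F1 score (2·TP/(2·TP+FP+FN)):
  0: TP=143, FP=73+54+21+38=186, FN=25+31+20+37=113 → 286/585 = 0.4889
  1: TP=161, FP=25+48+22+45=140, FN=73+57+43+66=239 → 322/701 = 0.4593
  2: TP=352, FP=31+57+21+56=165, FN=54+48+56+51=209 → 704/1078 = 0.6531
  3: TP=79, FP=20+43+56+39=158, FN=21+22+21+20=84 → 158/400 = 0.3950
  4: TP=228, FP=37+66+51+20=174, FN=38+45+56+39=178 → 456/808 = 0.5644
Highest is class '2' with F1 score = 0.653.

0.653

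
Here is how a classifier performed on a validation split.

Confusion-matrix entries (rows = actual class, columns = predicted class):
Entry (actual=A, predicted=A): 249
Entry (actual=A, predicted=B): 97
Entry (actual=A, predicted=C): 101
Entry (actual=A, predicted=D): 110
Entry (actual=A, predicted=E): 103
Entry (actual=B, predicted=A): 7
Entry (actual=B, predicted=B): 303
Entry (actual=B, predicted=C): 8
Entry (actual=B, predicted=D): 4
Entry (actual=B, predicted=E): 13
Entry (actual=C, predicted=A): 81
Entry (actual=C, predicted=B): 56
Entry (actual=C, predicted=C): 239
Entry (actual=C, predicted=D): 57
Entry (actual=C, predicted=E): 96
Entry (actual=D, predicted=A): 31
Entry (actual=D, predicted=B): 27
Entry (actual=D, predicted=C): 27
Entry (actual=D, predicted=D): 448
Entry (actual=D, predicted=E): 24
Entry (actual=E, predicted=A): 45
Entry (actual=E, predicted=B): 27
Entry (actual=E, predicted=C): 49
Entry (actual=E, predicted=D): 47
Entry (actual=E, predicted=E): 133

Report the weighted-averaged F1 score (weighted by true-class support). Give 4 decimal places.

0.5623

Per-class F1 score (2·TP/(2·TP+FP+FN)):
  A: TP=249, FP=7+81+31+45=164, FN=97+101+110+103=411 → 498/1073 = 0.46412
  B: TP=303, FP=97+56+27+27=207, FN=7+8+4+13=32 → 606/845 = 0.71716
  C: TP=239, FP=101+8+27+49=185, FN=81+56+57+96=290 → 478/953 = 0.50157
  D: TP=448, FP=110+4+57+47=218, FN=31+27+27+24=109 → 896/1223 = 0.73262
  E: TP=133, FP=103+13+96+24=236, FN=45+27+49+47=168 → 266/670 = 0.39701
Weighted-F1 score = Σ (supportᵢ/N)·F1 scoreᵢ with N=2382: (660/2382)·0.46412 + (335/2382)·0.71716 + (529/2382)·0.50157 + (557/2382)·0.73262 + (301/2382)·0.39701 = 0.5623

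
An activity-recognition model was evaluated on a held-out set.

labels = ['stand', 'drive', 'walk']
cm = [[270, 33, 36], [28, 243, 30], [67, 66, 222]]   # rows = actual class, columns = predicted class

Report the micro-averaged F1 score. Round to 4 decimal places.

Micro-averaging pools counts across classes: ΣTP=735, ΣFP=260, ΣFN=260.
Micro-F1 score = 2·TP/(2·TP+FP+FN) on pooled counts = 0.7387 (equals overall accuracy in single-label multiclass).

0.7387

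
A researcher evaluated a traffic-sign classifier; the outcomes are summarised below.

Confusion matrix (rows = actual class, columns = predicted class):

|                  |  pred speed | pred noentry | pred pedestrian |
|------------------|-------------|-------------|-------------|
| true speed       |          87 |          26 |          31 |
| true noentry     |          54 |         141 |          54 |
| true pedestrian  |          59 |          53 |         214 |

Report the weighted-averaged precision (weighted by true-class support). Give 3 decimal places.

0.634

Per-class precision (TP/(TP+FP)):
  speed: TP=87, FP=54+59=113 → 87/200 = 0.4350
  noentry: TP=141, FP=26+53=79 → 141/220 = 0.6409
  pedestrian: TP=214, FP=31+54=85 → 214/299 = 0.7157
Weighted-precision = Σ (supportᵢ/N)·precisionᵢ with N=719: (144/719)·0.4350 + (249/719)·0.6409 + (326/719)·0.7157 = 0.634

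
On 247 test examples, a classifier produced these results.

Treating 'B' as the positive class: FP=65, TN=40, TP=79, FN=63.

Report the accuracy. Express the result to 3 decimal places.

Accuracy = (TP+TN)/N = (79+40)/247 = 0.482

0.482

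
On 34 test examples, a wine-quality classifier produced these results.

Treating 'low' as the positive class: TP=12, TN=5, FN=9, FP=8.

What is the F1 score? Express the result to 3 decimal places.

0.585

Precision = TP/(TP+FP) = 12/20 = 0.6000
Recall = TP/(TP+FN) = 12/21 = 0.5714
F1 = 2·TP/(2·TP+FP+FN) = 24/41 = 0.585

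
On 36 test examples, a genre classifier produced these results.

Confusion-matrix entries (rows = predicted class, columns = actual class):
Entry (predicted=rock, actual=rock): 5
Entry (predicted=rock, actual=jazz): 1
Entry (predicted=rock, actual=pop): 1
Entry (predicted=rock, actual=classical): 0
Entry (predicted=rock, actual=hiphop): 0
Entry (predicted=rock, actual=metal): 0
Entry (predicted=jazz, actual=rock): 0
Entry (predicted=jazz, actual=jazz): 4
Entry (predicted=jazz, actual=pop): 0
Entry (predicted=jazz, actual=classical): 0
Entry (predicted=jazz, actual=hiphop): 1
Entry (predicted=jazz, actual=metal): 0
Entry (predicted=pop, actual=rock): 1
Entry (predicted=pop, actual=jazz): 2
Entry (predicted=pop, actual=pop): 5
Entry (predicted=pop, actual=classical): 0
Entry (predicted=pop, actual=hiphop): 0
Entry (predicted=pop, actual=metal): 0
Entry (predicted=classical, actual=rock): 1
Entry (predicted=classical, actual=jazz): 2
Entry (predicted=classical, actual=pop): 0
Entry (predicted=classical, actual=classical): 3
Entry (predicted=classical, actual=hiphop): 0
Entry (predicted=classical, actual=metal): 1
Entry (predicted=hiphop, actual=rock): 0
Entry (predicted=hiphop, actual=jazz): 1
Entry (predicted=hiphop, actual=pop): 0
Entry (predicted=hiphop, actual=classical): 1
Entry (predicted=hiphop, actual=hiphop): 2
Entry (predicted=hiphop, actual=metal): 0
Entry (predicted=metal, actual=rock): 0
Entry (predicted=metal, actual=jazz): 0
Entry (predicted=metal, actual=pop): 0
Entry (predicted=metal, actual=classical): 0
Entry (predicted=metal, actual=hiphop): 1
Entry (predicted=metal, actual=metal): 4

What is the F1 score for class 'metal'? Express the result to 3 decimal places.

0.800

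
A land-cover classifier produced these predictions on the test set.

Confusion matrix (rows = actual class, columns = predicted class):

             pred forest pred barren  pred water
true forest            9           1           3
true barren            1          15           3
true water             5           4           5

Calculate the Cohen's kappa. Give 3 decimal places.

Observed agreement pₒ = trace/N = 29/46 = 0.6304
Expected agreement pₑ = Σ (rowᵢ·colᵢ)/N² = (13·15 + 19·20 + 14·11)/46² = 0.3445
κ = (pₒ − pₑ)/(1 − pₑ) = (0.6304 − 0.3445)/(1 − 0.3445) = 0.436

0.436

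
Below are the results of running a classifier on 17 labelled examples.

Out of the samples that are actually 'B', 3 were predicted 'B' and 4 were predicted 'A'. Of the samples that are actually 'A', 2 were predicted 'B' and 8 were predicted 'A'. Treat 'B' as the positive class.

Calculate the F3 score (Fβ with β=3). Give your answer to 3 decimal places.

0.441

Fβ = (1+β²)·TP / ((1+β²)·TP + β²·FN + FP), with β²=9
= 10·3 / (10·3 + 9·4 + 2) = 0.441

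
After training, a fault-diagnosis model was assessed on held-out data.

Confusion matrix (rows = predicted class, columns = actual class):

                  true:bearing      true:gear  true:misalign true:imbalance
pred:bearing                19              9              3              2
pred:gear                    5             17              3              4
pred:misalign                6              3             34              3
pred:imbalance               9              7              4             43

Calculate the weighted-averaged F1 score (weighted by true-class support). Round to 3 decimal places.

Per-class F1 score (2·TP/(2·TP+FP+FN)):
  bearing: TP=19, FP=9+3+2=14, FN=5+6+9=20 → 38/72 = 0.5278
  gear: TP=17, FP=5+3+4=12, FN=9+3+7=19 → 34/65 = 0.5231
  misalign: TP=34, FP=6+3+3=12, FN=3+3+4=10 → 68/90 = 0.7556
  imbalance: TP=43, FP=9+7+4=20, FN=2+4+3=9 → 86/115 = 0.7478
Weighted-F1 score = Σ (supportᵢ/N)·F1 scoreᵢ with N=171: (39/171)·0.5278 + (36/171)·0.5231 + (44/171)·0.7556 + (52/171)·0.7478 = 0.652

0.652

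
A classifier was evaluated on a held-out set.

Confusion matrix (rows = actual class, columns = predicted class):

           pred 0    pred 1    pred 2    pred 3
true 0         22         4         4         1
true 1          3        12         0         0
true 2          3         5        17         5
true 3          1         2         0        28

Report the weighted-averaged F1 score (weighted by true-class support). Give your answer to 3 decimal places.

Per-class F1 score (2·TP/(2·TP+FP+FN)):
  0: TP=22, FP=3+3+1=7, FN=4+4+1=9 → 44/60 = 0.7333
  1: TP=12, FP=4+5+2=11, FN=3+0+0=3 → 24/38 = 0.6316
  2: TP=17, FP=4+0+0=4, FN=3+5+5=13 → 34/51 = 0.6667
  3: TP=28, FP=1+0+5=6, FN=1+2+0=3 → 56/65 = 0.8615
Weighted-F1 score = Σ (supportᵢ/N)·F1 scoreᵢ with N=107: (31/107)·0.7333 + (15/107)·0.6316 + (30/107)·0.6667 + (31/107)·0.8615 = 0.738

0.738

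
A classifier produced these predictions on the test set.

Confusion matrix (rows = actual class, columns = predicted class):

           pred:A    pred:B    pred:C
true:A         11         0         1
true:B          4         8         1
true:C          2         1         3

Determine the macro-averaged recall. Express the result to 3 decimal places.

Per-class recall (TP/(TP+FN)):
  A: TP=11, FN=0+1=1 → 11/12 = 0.9167
  B: TP=8, FN=4+1=5 → 8/13 = 0.6154
  C: TP=3, FN=2+1=3 → 3/6 = 0.5000
Macro-recall = mean = (0.9167 + 0.6154 + 0.5000) / 3 = 0.677

0.677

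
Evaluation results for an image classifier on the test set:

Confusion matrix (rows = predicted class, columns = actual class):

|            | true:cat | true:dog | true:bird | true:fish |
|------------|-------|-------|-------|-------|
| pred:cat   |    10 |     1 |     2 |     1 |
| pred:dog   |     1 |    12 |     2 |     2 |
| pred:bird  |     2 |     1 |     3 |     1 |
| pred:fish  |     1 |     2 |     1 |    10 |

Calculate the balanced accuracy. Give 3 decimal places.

0.638

Balanced accuracy = mean of per-class recall.
  cat: recall = 10/14 = 0.7143
  dog: recall = 12/16 = 0.7500
  bird: recall = 3/8 = 0.3750
  fish: recall = 10/14 = 0.7143
Mean = (0.7143 + 0.7500 + 0.3750 + 0.7143) / 4 = 0.638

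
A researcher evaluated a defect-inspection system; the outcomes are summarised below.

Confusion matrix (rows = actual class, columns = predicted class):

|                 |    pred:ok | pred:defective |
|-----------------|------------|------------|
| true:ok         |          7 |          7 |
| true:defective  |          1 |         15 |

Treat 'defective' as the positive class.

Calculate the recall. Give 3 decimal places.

0.938

Recall = TP/(TP+FN) = 15/(15+1) = 15/16 = 0.938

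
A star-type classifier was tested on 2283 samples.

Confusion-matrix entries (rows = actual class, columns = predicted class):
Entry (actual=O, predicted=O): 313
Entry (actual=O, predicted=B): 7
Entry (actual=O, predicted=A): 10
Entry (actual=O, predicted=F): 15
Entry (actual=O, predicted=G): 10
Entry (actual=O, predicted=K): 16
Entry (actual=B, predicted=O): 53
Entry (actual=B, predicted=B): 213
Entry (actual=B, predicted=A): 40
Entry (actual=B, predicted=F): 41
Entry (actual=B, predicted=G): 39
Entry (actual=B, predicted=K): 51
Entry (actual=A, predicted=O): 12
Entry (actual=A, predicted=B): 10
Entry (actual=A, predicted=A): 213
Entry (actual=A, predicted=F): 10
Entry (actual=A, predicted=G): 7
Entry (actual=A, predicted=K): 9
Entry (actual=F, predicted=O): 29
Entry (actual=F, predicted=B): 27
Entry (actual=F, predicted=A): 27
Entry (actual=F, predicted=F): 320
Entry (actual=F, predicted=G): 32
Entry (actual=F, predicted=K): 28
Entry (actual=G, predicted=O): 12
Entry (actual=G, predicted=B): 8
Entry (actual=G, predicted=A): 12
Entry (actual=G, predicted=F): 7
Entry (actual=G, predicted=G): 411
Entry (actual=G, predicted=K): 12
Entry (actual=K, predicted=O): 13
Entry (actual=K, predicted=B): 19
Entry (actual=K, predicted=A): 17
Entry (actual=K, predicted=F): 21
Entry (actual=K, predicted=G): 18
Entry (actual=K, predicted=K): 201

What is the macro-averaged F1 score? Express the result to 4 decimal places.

0.7229

Per-class F1 score (2·TP/(2·TP+FP+FN)):
  O: TP=313, FP=53+12+29+12+13=119, FN=7+10+15+10+16=58 → 626/803 = 0.77958
  B: TP=213, FP=7+10+27+8+19=71, FN=53+40+41+39+51=224 → 426/721 = 0.59085
  A: TP=213, FP=10+40+27+12+17=106, FN=12+10+10+7+9=48 → 426/580 = 0.73448
  F: TP=320, FP=15+41+10+7+21=94, FN=29+27+27+32+28=143 → 640/877 = 0.72976
  G: TP=411, FP=10+39+7+32+18=106, FN=12+8+12+7+12=51 → 822/979 = 0.83963
  K: TP=201, FP=16+51+9+28+12=116, FN=13+19+17+21+18=88 → 402/606 = 0.66337
Macro-F1 score = mean = (0.77958 + 0.59085 + 0.73448 + 0.72976 + 0.83963 + 0.66337) / 6 = 0.7229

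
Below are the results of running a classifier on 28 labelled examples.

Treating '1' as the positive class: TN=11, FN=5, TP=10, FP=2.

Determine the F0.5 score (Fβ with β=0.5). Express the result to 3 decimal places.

Fβ = (1+β²)·TP / ((1+β²)·TP + β²·FN + FP), with β²=1/4
= 1.25·10 / (1.25·10 + 0.25·5 + 2) = 0.794

0.794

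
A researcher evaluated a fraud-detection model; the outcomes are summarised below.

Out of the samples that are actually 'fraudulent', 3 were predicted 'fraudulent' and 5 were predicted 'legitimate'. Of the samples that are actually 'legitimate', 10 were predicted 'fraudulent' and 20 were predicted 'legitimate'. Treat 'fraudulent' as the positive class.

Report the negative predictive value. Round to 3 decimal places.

0.800

NPV = TN/(TN+FN) = 20/(20+5) = 0.800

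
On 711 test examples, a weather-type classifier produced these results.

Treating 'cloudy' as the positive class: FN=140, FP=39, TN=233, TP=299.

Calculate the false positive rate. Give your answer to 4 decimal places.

0.1434

FPR = FP/(FP+TN) = 39/(39+233) = 0.1434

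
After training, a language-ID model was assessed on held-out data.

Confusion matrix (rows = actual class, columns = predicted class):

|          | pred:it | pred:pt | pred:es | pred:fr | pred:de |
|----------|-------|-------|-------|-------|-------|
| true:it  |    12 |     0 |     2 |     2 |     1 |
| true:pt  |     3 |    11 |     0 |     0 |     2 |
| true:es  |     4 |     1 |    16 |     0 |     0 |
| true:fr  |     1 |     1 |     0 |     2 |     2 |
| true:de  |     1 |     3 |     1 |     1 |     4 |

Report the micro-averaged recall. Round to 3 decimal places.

Micro-averaging pools counts across classes: ΣTP=45, ΣFP=25, ΣFN=25.
Micro-recall = TP/(TP+FN) on pooled counts = 0.643 (equals overall accuracy in single-label multiclass).

0.643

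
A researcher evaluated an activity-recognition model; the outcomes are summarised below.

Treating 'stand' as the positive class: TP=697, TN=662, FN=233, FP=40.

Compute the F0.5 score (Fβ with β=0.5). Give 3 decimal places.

Fβ = (1+β²)·TP / ((1+β²)·TP + β²·FN + FP), with β²=1/4
= 1.25·697 / (1.25·697 + 0.25·233 + 40) = 0.899

0.899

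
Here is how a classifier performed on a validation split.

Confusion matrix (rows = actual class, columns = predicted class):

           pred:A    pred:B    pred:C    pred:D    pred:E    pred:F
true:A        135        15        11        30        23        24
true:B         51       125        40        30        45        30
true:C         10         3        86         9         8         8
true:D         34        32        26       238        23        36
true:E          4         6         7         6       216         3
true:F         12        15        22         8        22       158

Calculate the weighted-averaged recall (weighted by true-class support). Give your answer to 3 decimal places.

0.618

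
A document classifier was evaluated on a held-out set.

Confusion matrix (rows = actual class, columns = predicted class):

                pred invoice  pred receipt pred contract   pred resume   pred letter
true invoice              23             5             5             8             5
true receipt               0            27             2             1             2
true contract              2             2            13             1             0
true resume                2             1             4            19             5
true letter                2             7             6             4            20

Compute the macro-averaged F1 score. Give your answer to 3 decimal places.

0.608

Per-class F1 score (2·TP/(2·TP+FP+FN)):
  invoice: TP=23, FP=0+2+2+2=6, FN=5+5+8+5=23 → 46/75 = 0.6133
  receipt: TP=27, FP=5+2+1+7=15, FN=0+2+1+2=5 → 54/74 = 0.7297
  contract: TP=13, FP=5+2+4+6=17, FN=2+2+1+0=5 → 26/48 = 0.5417
  resume: TP=19, FP=8+1+1+4=14, FN=2+1+4+5=12 → 38/64 = 0.5938
  letter: TP=20, FP=5+2+0+5=12, FN=2+7+6+4=19 → 40/71 = 0.5634
Macro-F1 score = mean = (0.6133 + 0.7297 + 0.5417 + 0.5938 + 0.5634) / 5 = 0.608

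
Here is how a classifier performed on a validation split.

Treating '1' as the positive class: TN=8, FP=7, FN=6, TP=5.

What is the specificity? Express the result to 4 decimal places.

Specificity = TN/(TN+FP) = 8/(8+7) = 0.5333

0.5333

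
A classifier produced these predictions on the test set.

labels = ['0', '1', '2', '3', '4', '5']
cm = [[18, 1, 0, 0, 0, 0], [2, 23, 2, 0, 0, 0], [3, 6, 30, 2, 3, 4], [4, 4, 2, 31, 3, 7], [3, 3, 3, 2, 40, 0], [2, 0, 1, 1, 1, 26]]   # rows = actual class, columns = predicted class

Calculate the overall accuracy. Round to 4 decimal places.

0.7401

Accuracy = trace / total = (18+23+30+31+40+26=168) / 227 = 168/227 = 0.7401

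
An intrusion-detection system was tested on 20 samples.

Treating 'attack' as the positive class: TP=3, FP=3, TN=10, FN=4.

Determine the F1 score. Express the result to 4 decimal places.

0.4615

Precision = TP/(TP+FP) = 3/6 = 0.5000
Recall = TP/(TP+FN) = 3/7 = 0.4286
F1 = 2·TP/(2·TP+FP+FN) = 6/13 = 0.4615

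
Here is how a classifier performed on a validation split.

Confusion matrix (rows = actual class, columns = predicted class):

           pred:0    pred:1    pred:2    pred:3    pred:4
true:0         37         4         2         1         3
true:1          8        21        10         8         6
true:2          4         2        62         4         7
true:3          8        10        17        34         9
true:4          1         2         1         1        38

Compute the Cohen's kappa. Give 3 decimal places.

Observed agreement pₒ = trace/N = 192/300 = 0.6400
Expected agreement pₑ = Σ (rowᵢ·colᵢ)/N² = (47·58 + 53·39 + 79·92 + 78·48 + 43·63)/300² = 0.2057
κ = (pₒ − pₑ)/(1 − pₑ) = (0.6400 − 0.2057)/(1 − 0.2057) = 0.547

0.547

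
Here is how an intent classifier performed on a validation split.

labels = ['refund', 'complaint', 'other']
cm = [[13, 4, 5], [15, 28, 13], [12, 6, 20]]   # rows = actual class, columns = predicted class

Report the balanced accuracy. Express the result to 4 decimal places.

Balanced accuracy = mean of per-class recall.
  refund: recall = 13/22 = 0.59091
  complaint: recall = 28/56 = 0.50000
  other: recall = 20/38 = 0.52632
Mean = (0.59091 + 0.50000 + 0.52632) / 3 = 0.5391

0.5391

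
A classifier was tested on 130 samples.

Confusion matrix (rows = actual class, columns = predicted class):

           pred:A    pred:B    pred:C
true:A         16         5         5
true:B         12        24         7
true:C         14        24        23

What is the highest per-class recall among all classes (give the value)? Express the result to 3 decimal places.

0.615

Per-class recall (TP/(TP+FN)):
  A: TP=16, FN=5+5=10 → 16/26 = 0.6154
  B: TP=24, FN=12+7=19 → 24/43 = 0.5581
  C: TP=23, FN=14+24=38 → 23/61 = 0.3770
Highest is class 'A' with recall = 0.615.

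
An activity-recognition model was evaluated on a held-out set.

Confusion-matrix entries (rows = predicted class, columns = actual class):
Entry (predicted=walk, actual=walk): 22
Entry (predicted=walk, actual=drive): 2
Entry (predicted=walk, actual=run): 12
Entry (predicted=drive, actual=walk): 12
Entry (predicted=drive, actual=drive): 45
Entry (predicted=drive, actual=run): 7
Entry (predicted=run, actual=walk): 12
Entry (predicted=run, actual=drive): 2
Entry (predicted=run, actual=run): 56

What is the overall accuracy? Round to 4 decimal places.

0.7235

Accuracy = trace / total = (22+45+56=123) / 170 = 123/170 = 0.7235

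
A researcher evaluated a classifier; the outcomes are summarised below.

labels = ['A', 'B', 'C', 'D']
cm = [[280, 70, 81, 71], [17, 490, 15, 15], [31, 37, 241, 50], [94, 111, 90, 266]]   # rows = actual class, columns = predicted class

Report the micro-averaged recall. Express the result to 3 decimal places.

Micro-averaging pools counts across classes: ΣTP=1277, ΣFP=682, ΣFN=682.
Micro-recall = TP/(TP+FN) on pooled counts = 0.652 (equals overall accuracy in single-label multiclass).

0.652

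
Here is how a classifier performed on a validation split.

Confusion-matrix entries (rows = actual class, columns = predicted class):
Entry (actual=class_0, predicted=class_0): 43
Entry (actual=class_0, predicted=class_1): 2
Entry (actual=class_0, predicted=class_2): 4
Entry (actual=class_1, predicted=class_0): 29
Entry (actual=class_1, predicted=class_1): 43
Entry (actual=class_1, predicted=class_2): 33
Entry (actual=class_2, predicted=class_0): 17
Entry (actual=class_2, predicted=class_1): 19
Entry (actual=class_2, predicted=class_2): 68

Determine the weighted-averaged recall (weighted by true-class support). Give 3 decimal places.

0.597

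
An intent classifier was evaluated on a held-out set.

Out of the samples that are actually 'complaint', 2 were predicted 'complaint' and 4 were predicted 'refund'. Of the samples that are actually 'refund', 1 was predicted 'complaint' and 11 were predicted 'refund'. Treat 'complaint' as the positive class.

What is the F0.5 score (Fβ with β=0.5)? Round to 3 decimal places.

Fβ = (1+β²)·TP / ((1+β²)·TP + β²·FN + FP), with β²=1/4
= 1.25·2 / (1.25·2 + 0.25·4 + 1) = 0.556

0.556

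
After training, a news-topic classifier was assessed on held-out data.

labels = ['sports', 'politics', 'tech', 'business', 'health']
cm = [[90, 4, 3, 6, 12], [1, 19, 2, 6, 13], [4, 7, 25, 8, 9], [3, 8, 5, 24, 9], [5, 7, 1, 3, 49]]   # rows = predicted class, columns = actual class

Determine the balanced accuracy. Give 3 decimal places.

0.607

Balanced accuracy = mean of per-class recall.
  sports: recall = 90/103 = 0.8738
  politics: recall = 19/45 = 0.4222
  tech: recall = 25/36 = 0.6944
  business: recall = 24/47 = 0.5106
  health: recall = 49/92 = 0.5326
Mean = (0.8738 + 0.4222 + 0.6944 + 0.5106 + 0.5326) / 5 = 0.607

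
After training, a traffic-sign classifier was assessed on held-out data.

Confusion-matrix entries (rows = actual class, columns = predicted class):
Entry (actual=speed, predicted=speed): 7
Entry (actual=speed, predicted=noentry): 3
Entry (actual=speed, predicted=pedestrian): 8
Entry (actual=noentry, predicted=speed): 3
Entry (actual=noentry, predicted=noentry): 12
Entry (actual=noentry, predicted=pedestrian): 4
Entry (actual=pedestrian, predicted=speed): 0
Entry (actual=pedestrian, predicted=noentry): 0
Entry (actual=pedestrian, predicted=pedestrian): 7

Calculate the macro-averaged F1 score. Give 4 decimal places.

Per-class F1 score (2·TP/(2·TP+FP+FN)):
  speed: TP=7, FP=3+0=3, FN=3+8=11 → 14/28 = 0.50000
  noentry: TP=12, FP=3+0=3, FN=3+4=7 → 24/34 = 0.70588
  pedestrian: TP=7, FP=8+4=12, FN=0+0=0 → 14/26 = 0.53846
Macro-F1 score = mean = (0.50000 + 0.70588 + 0.53846) / 3 = 0.5814

0.5814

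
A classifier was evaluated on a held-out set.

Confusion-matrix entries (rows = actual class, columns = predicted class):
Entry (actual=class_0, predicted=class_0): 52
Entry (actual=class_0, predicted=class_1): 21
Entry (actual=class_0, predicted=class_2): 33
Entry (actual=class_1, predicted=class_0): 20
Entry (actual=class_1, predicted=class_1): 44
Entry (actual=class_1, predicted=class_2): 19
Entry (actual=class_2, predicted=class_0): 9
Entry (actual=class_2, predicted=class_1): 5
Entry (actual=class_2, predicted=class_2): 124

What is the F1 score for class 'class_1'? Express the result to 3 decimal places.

0.575

Treat 'class_1' as positive and all other classes as negative.
F1 score = 2·TP/(2·TP+FP+FN).
class_1: TP=44, FP=21+5=26, FN=20+19=39 → 88/153 = 0.5752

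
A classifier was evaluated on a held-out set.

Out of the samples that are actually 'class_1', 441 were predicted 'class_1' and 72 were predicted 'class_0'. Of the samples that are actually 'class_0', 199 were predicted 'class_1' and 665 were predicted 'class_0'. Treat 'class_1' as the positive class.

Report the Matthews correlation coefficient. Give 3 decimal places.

MCC = (TP·TN − FP·FN) / √((TP+FP)(TP+FN)(TN+FP)(TN+FN))
Numerator = 441·665 − 199·72 = 278937
Denominator = √(640·513·864·737) = √209063669760 = 457234.8081
MCC = 278937 / 457234.8081 = 0.610

0.610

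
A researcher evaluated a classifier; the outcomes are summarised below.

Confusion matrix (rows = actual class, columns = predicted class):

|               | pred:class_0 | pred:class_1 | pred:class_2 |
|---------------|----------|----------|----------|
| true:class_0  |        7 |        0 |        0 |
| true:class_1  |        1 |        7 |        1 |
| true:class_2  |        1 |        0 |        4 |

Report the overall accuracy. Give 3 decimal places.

Accuracy = trace / total = (7+7+4=18) / 21 = 18/21 = 0.857

0.857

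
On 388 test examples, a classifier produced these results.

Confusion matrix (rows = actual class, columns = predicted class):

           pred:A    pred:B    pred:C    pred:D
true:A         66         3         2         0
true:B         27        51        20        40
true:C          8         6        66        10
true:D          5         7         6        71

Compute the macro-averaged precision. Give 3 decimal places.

Per-class precision (TP/(TP+FP)):
  A: TP=66, FP=27+8+5=40 → 66/106 = 0.6226
  B: TP=51, FP=3+6+7=16 → 51/67 = 0.7612
  C: TP=66, FP=2+20+6=28 → 66/94 = 0.7021
  D: TP=71, FP=0+40+10=50 → 71/121 = 0.5868
Macro-precision = mean = (0.6226 + 0.7612 + 0.7021 + 0.5868) / 4 = 0.668

0.668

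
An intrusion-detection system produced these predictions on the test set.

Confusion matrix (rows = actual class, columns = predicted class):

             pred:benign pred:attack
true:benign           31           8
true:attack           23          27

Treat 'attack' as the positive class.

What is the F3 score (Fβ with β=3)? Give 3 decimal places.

Fβ = (1+β²)·TP / ((1+β²)·TP + β²·FN + FP), with β²=9
= 10·27 / (10·27 + 9·23 + 8) = 0.557

0.557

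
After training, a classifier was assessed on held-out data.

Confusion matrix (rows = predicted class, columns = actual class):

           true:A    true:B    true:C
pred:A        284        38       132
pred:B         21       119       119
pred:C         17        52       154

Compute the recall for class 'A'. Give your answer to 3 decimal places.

0.882

recall = TP/(TP+FN).
A: TP=284, FN=21+17=38 → 284/322 = 0.8820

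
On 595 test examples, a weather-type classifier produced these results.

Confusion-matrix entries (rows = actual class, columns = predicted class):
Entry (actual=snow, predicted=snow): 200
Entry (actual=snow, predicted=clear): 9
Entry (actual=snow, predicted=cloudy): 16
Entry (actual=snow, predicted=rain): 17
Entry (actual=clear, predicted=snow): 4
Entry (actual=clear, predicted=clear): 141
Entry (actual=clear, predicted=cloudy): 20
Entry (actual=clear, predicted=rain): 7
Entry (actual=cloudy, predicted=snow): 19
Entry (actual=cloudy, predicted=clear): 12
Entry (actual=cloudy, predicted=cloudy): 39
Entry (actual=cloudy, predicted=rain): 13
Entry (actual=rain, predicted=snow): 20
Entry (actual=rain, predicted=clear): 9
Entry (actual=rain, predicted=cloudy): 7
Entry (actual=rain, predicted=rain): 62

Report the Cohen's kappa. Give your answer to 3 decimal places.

0.635

Observed agreement pₒ = trace/N = 442/595 = 0.7429
Expected agreement pₑ = Σ (rowᵢ·colᵢ)/N² = (242·243 + 172·171 + 83·82 + 98·99)/595² = 0.2958
κ = (pₒ − pₑ)/(1 − pₑ) = (0.7429 − 0.2958)/(1 − 0.2958) = 0.635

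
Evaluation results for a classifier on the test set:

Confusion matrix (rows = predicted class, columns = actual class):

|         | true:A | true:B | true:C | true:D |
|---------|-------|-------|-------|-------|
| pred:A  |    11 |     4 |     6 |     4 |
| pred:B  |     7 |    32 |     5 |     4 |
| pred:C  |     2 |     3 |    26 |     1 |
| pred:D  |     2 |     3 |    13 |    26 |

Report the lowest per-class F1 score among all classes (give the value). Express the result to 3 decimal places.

0.468

Per-class F1 score (2·TP/(2·TP+FP+FN)):
  A: TP=11, FP=4+6+4=14, FN=7+2+2=11 → 22/47 = 0.4681
  B: TP=32, FP=7+5+4=16, FN=4+3+3=10 → 64/90 = 0.7111
  C: TP=26, FP=2+3+1=6, FN=6+5+13=24 → 52/82 = 0.6341
  D: TP=26, FP=2+3+13=18, FN=4+4+1=9 → 52/79 = 0.6582
Lowest is class 'A' with F1 score = 0.468.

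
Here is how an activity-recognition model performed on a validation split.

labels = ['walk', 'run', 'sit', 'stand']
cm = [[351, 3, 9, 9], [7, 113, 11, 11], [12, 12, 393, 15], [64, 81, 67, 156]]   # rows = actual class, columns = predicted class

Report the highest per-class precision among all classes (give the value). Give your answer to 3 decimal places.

0.819

Per-class precision (TP/(TP+FP)):
  walk: TP=351, FP=7+12+64=83 → 351/434 = 0.8088
  run: TP=113, FP=3+12+81=96 → 113/209 = 0.5407
  sit: TP=393, FP=9+11+67=87 → 393/480 = 0.8188
  stand: TP=156, FP=9+11+15=35 → 156/191 = 0.8168
Highest is class 'sit' with precision = 0.819.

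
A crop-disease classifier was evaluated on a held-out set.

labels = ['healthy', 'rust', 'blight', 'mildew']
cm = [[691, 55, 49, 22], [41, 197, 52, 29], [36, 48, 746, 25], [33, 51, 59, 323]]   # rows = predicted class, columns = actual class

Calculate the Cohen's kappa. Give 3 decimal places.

0.715

Observed agreement pₒ = trace/N = 1957/2457 = 0.7965
Expected agreement pₑ = Σ (rowᵢ·colᵢ)/N² = (801·817 + 351·319 + 906·855 + 399·466)/2457² = 0.2861
κ = (pₒ − pₑ)/(1 − pₑ) = (0.7965 − 0.2861)/(1 − 0.2861) = 0.715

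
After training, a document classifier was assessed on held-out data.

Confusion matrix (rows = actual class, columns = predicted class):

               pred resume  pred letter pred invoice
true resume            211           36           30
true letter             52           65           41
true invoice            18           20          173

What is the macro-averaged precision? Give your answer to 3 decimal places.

0.666

Per-class precision (TP/(TP+FP)):
  resume: TP=211, FP=52+18=70 → 211/281 = 0.7509
  letter: TP=65, FP=36+20=56 → 65/121 = 0.5372
  invoice: TP=173, FP=30+41=71 → 173/244 = 0.7090
Macro-precision = mean = (0.7509 + 0.5372 + 0.7090) / 3 = 0.666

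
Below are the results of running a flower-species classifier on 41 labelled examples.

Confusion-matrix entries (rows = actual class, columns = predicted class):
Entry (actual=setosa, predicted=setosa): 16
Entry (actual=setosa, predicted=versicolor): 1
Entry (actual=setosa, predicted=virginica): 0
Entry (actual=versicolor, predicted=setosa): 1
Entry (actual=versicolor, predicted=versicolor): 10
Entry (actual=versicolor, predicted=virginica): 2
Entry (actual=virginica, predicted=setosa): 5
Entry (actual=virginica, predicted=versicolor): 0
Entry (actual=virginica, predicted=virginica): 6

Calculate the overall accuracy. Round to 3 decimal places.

0.780

Accuracy = trace / total = (16+10+6=32) / 41 = 32/41 = 0.780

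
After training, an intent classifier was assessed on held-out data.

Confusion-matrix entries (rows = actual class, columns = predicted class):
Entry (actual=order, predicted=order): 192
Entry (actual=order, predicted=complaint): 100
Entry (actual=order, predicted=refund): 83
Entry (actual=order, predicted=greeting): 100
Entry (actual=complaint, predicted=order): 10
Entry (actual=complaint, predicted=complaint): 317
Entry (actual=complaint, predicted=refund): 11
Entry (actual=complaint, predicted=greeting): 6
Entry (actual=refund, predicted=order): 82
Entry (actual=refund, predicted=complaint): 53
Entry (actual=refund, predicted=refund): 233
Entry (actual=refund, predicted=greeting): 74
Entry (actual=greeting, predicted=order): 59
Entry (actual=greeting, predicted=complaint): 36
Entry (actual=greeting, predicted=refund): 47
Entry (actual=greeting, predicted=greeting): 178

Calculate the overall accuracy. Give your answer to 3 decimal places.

0.582

Accuracy = trace / total = (192+317+233+178=920) / 1581 = 920/1581 = 0.582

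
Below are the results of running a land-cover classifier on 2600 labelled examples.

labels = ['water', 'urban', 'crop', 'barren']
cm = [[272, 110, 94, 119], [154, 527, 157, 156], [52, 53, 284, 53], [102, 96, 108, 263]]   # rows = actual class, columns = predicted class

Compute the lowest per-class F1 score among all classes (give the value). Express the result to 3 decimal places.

Per-class F1 score (2·TP/(2·TP+FP+FN)):
  water: TP=272, FP=154+52+102=308, FN=110+94+119=323 → 544/1175 = 0.4630
  urban: TP=527, FP=110+53+96=259, FN=154+157+156=467 → 1054/1780 = 0.5921
  crop: TP=284, FP=94+157+108=359, FN=52+53+53=158 → 568/1085 = 0.5235
  barren: TP=263, FP=119+156+53=328, FN=102+96+108=306 → 526/1160 = 0.4534
Lowest is class 'barren' with F1 score = 0.453.

0.453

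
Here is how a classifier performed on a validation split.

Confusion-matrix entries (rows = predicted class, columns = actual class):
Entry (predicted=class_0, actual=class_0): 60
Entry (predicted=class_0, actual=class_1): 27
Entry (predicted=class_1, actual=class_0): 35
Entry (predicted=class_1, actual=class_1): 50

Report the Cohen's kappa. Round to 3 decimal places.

0.278

Observed agreement pₒ = trace/N = 110/172 = 0.6395
Expected agreement pₑ = Σ (rowᵢ·colᵢ)/N² = (95·87 + 77·85)/172² = 0.5006
κ = (pₒ − pₑ)/(1 − pₑ) = (0.6395 − 0.5006)/(1 − 0.5006) = 0.278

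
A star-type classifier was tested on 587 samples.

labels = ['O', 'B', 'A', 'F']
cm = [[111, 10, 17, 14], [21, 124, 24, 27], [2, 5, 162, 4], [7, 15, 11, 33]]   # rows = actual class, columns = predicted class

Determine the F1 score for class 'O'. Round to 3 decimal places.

0.758

Treat 'O' as positive and all other classes as negative.
F1 score = 2·TP/(2·TP+FP+FN).
O: TP=111, FP=21+2+7=30, FN=10+17+14=41 → 222/293 = 0.7577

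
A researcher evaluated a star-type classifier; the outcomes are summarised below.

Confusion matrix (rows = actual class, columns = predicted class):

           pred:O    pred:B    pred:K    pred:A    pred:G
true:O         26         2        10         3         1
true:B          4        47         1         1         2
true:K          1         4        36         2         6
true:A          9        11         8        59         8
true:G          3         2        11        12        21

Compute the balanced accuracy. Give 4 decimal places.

0.6516

Balanced accuracy = mean of per-class recall.
  O: recall = 26/42 = 0.61905
  B: recall = 47/55 = 0.85455
  K: recall = 36/49 = 0.73469
  A: recall = 59/95 = 0.62105
  G: recall = 21/49 = 0.42857
Mean = (0.61905 + 0.85455 + 0.73469 + 0.62105 + 0.42857) / 5 = 0.6516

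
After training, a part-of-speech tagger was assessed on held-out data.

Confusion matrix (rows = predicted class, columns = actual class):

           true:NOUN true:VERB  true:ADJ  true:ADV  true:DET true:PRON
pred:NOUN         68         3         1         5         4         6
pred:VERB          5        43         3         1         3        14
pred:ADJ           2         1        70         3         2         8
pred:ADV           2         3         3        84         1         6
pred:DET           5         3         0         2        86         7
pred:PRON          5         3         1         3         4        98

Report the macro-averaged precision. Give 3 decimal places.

Per-class precision (TP/(TP+FP)):
  NOUN: TP=68, FP=3+1+5+4+6=19 → 68/87 = 0.7816
  VERB: TP=43, FP=5+3+1+3+14=26 → 43/69 = 0.6232
  ADJ: TP=70, FP=2+1+3+2+8=16 → 70/86 = 0.8140
  ADV: TP=84, FP=2+3+3+1+6=15 → 84/99 = 0.8485
  DET: TP=86, FP=5+3+0+2+7=17 → 86/103 = 0.8350
  PRON: TP=98, FP=5+3+1+3+4=16 → 98/114 = 0.8596
Macro-precision = mean = (0.7816 + 0.6232 + 0.8140 + 0.8485 + 0.8350 + 0.8596) / 6 = 0.794

0.794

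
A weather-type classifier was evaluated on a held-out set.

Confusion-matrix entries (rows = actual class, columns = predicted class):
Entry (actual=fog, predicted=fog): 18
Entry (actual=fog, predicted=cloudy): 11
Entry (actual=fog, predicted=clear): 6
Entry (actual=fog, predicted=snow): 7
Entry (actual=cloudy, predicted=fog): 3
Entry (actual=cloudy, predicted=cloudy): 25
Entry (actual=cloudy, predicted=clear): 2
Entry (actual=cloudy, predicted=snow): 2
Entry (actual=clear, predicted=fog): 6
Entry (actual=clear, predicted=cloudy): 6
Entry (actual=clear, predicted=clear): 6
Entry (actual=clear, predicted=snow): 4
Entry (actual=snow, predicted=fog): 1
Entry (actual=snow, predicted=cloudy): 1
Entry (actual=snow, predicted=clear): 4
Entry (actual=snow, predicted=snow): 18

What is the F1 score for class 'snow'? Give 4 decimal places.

0.6545

Treat 'snow' as positive and all other classes as negative.
F1 score = 2·TP/(2·TP+FP+FN).
snow: TP=18, FP=7+2+4=13, FN=1+1+4=6 → 36/55 = 0.65455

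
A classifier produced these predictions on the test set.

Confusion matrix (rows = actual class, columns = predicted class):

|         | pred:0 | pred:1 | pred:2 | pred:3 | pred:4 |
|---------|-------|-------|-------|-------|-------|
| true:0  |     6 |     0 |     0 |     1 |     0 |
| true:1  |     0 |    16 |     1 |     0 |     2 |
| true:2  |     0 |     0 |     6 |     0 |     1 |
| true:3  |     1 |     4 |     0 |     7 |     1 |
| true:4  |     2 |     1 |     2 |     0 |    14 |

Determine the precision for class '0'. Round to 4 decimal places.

precision = TP/(TP+FP).
0: TP=6, FP=0+0+1+2=3 → 6/9 = 0.66667

0.6667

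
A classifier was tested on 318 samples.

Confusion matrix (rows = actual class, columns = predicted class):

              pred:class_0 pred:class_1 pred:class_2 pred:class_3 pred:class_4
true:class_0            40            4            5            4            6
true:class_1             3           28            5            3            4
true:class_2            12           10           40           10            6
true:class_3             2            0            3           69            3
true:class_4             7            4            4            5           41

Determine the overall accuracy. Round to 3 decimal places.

Accuracy = trace / total = (40+28+40+69+41=218) / 318 = 218/318 = 0.686

0.686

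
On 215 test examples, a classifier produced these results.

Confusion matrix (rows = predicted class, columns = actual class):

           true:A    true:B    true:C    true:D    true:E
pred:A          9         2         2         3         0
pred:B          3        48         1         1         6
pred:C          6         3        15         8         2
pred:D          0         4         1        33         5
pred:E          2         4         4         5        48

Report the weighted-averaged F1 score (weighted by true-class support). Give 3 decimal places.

0.714

Per-class F1 score (2·TP/(2·TP+FP+FN)):
  A: TP=9, FP=2+2+3+0=7, FN=3+6+0+2=11 → 18/36 = 0.5000
  B: TP=48, FP=3+1+1+6=11, FN=2+3+4+4=13 → 96/120 = 0.8000
  C: TP=15, FP=6+3+8+2=19, FN=2+1+1+4=8 → 30/57 = 0.5263
  D: TP=33, FP=0+4+1+5=10, FN=3+1+8+5=17 → 66/93 = 0.7097
  E: TP=48, FP=2+4+4+5=15, FN=0+6+2+5=13 → 96/124 = 0.7742
Weighted-F1 score = Σ (supportᵢ/N)·F1 scoreᵢ with N=215: (20/215)·0.5000 + (61/215)·0.8000 + (23/215)·0.5263 + (50/215)·0.7097 + (61/215)·0.7742 = 0.714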